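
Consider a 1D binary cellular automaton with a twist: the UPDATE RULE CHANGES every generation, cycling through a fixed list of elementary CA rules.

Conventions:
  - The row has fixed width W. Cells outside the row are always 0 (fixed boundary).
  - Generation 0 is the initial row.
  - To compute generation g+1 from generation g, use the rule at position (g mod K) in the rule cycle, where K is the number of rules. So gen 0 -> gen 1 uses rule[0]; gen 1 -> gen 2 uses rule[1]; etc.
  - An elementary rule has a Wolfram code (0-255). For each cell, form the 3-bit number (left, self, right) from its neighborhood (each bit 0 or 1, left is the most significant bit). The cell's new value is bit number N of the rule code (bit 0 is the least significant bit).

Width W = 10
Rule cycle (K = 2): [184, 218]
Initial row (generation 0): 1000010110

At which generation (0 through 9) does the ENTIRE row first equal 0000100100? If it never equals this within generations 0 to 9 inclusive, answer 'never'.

Answer: never

Derivation:
Gen 0: 1000010110
Gen 1 (rule 184): 0100001101
Gen 2 (rule 218): 1010011100
Gen 3 (rule 184): 0101011010
Gen 4 (rule 218): 1000011001
Gen 5 (rule 184): 0100010100
Gen 6 (rule 218): 1010100010
Gen 7 (rule 184): 0101010001
Gen 8 (rule 218): 1000001010
Gen 9 (rule 184): 0100000101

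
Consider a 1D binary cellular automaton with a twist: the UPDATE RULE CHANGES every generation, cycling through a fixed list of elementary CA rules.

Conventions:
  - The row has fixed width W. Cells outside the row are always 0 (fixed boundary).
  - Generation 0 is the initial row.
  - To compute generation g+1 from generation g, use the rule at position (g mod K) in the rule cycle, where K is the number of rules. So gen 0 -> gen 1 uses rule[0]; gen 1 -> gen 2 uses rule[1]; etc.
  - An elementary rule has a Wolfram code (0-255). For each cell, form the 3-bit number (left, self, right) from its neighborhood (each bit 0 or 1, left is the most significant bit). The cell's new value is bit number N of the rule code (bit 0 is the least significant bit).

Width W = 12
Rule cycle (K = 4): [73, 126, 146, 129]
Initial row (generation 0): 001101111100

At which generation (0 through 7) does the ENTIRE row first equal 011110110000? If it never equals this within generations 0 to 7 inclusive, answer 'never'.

Gen 0: 001101111100
Gen 1 (rule 73): 101101000101
Gen 2 (rule 126): 111111101111
Gen 3 (rule 146): 011111000110
Gen 4 (rule 129): 001110010000
Gen 5 (rule 73): 101010000111
Gen 6 (rule 126): 111111001101
Gen 7 (rule 146): 011110110000

Answer: 7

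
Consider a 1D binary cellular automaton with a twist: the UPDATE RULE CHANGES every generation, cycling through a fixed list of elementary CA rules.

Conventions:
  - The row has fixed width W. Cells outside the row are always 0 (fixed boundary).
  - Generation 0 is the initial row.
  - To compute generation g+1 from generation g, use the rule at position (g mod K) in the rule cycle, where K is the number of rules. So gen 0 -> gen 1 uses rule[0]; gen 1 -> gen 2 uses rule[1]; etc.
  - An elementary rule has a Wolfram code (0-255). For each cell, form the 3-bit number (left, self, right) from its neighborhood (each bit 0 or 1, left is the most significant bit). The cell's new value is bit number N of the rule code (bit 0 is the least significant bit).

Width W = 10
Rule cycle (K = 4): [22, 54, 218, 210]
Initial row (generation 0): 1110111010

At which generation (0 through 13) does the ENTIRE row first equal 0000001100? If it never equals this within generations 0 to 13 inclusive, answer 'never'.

Gen 0: 1110111010
Gen 1 (rule 22): 0000000011
Gen 2 (rule 54): 0000000100
Gen 3 (rule 218): 0000001010
Gen 4 (rule 210): 0000010001
Gen 5 (rule 22): 0000111011
Gen 6 (rule 54): 0001000100
Gen 7 (rule 218): 0010101010
Gen 8 (rule 210): 0100000001
Gen 9 (rule 22): 1110000011
Gen 10 (rule 54): 0001000100
Gen 11 (rule 218): 0010101010
Gen 12 (rule 210): 0100000001
Gen 13 (rule 22): 1110000011

Answer: never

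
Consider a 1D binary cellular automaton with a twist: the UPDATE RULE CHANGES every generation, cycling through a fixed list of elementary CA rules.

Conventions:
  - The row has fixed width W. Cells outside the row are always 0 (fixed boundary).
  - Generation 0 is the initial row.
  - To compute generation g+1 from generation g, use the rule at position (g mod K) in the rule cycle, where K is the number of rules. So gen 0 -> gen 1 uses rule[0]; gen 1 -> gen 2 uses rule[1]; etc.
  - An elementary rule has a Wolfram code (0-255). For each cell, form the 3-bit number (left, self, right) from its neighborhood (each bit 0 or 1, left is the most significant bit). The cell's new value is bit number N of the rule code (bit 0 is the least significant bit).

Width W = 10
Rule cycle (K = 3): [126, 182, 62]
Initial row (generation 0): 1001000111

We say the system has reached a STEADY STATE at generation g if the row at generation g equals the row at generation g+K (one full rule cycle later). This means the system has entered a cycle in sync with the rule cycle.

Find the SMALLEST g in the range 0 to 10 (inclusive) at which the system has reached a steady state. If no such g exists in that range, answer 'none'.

Answer: 3

Derivation:
Gen 0: 1001000111
Gen 1 (rule 126): 1111101101
Gen 2 (rule 182): 0111010011
Gen 3 (rule 62): 1100111110
Gen 4 (rule 126): 1111100011
Gen 5 (rule 182): 0111010100
Gen 6 (rule 62): 1100111110
Gen 7 (rule 126): 1111100011
Gen 8 (rule 182): 0111010100
Gen 9 (rule 62): 1100111110
Gen 10 (rule 126): 1111100011
Gen 11 (rule 182): 0111010100
Gen 12 (rule 62): 1100111110
Gen 13 (rule 126): 1111100011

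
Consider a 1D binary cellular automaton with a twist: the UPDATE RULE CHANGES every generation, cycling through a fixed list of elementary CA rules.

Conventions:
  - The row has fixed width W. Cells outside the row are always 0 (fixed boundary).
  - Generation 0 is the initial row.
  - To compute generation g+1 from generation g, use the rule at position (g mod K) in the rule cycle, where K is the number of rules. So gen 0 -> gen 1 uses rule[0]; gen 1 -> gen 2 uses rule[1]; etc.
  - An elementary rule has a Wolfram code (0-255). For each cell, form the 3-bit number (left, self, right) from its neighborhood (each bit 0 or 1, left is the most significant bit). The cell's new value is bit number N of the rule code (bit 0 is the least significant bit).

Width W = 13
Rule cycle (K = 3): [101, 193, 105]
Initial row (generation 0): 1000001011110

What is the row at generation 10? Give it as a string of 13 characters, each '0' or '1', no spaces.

Gen 0: 1000001011110
Gen 1 (rule 101): 1011101100010
Gen 2 (rule 193): 0001100101000
Gen 3 (rule 105): 1101100010011
Gen 4 (rule 101): 0110101010001
Gen 5 (rule 193): 0010000000100
Gen 6 (rule 105): 1000111110001
Gen 7 (rule 101): 1010000010101
Gen 8 (rule 193): 0000111000000
Gen 9 (rule 105): 1110101011111
Gen 10 (rule 101): 0011111100001

Answer: 0011111100001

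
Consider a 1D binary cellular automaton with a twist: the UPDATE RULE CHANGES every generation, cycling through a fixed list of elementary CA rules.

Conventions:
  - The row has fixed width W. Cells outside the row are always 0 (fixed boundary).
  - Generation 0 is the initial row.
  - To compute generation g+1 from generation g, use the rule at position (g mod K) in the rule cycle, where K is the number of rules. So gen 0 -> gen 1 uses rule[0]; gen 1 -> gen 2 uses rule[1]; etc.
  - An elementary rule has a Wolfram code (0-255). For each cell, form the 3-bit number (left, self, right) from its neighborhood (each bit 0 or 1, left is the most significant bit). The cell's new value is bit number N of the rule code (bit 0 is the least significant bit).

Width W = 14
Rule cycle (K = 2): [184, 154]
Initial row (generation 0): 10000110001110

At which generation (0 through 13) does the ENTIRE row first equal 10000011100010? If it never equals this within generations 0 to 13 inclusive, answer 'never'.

Gen 0: 10000110001110
Gen 1 (rule 184): 01000101001101
Gen 2 (rule 154): 10101000111000
Gen 3 (rule 184): 01010100110100
Gen 4 (rule 154): 10000011100010
Gen 5 (rule 184): 01000011010001
Gen 6 (rule 154): 10100110001010
Gen 7 (rule 184): 01010101000101
Gen 8 (rule 154): 10000000101000
Gen 9 (rule 184): 01000000010100
Gen 10 (rule 154): 10100000100010
Gen 11 (rule 184): 01010000010001
Gen 12 (rule 154): 10001000101010
Gen 13 (rule 184): 01000100010101

Answer: 4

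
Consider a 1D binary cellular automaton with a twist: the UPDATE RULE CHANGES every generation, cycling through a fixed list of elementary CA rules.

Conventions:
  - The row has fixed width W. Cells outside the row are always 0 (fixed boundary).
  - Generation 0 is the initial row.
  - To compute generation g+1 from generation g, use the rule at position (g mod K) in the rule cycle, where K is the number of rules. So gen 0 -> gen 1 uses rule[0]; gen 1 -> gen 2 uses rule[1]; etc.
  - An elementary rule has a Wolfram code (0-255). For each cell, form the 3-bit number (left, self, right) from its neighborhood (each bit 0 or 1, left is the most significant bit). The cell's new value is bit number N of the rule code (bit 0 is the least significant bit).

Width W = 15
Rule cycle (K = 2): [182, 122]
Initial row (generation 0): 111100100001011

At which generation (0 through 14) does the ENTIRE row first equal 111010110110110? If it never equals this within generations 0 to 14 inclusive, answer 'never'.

Answer: 10

Derivation:
Gen 0: 111100100001011
Gen 1 (rule 182): 011011110011100
Gen 2 (rule 122): 111110011110110
Gen 3 (rule 182): 011101101101001
Gen 4 (rule 122): 110111111110110
Gen 5 (rule 182): 001011111101001
Gen 6 (rule 122): 010110000110110
Gen 7 (rule 182): 111001001001001
Gen 8 (rule 122): 101110110110110
Gen 9 (rule 182): 110101001001001
Gen 10 (rule 122): 111010110110110
Gen 11 (rule 182): 010111001001001
Gen 12 (rule 122): 101101110110110
Gen 13 (rule 182): 110010101001001
Gen 14 (rule 122): 111101010110110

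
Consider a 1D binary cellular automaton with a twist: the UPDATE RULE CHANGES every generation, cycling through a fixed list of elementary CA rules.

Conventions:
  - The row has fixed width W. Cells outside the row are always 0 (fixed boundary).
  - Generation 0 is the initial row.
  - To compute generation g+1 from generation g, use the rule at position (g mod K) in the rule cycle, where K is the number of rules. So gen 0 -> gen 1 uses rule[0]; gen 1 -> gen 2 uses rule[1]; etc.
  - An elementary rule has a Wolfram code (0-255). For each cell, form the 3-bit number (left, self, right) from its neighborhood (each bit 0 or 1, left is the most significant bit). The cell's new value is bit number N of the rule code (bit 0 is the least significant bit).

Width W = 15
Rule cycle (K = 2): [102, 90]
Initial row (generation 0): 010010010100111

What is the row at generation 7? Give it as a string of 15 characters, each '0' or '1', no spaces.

Gen 0: 010010010100111
Gen 1 (rule 102): 110110111101001
Gen 2 (rule 90): 110110100100110
Gen 3 (rule 102): 011011101101010
Gen 4 (rule 90): 111010101100001
Gen 5 (rule 102): 001111110100011
Gen 6 (rule 90): 011000010010111
Gen 7 (rule 102): 101000110111001

Answer: 101000110111001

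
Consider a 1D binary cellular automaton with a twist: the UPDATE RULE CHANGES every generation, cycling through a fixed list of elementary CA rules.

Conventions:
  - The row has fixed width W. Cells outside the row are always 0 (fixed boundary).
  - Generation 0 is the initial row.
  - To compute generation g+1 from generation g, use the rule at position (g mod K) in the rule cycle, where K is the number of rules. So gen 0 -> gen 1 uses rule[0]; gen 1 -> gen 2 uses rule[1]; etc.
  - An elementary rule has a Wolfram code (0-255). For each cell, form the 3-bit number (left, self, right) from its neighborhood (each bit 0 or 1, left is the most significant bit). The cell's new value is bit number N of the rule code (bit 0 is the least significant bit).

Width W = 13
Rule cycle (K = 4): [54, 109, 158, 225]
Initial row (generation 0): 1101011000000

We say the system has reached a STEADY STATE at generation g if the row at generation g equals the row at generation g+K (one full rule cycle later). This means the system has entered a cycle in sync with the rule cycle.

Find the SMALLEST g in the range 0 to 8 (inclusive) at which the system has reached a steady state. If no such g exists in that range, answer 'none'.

Answer: none

Derivation:
Gen 0: 1101011000000
Gen 1 (rule 54): 0011100100000
Gen 2 (rule 109): 1010100101111
Gen 3 (rule 158): 1010111101110
Gen 4 (rule 225): 0101011110110
Gen 5 (rule 54): 1111100001001
Gen 6 (rule 109): 1000101101001
Gen 7 (rule 158): 1101101001111
Gen 8 (rule 225): 0110110000111
Gen 9 (rule 54): 1001001001000
Gen 10 (rule 109): 1001001001011
Gen 11 (rule 158): 1111111111010
Gen 12 (rule 225): 0111111111100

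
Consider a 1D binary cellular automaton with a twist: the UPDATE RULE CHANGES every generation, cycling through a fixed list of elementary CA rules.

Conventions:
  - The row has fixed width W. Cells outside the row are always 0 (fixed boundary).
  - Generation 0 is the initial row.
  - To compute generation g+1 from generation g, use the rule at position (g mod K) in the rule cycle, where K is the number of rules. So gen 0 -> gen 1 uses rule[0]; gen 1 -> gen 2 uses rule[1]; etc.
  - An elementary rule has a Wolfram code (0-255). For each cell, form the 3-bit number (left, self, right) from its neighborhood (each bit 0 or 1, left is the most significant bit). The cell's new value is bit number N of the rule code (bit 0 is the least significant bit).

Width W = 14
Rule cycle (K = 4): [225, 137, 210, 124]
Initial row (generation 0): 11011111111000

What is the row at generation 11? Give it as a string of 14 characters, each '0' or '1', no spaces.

Gen 0: 11011111111000
Gen 1 (rule 225): 01101111111011
Gen 2 (rule 137): 01001111110010
Gen 3 (rule 210): 10110111111101
Gen 4 (rule 124): 11111100000111
Gen 5 (rule 225): 01111101110011
Gen 6 (rule 137): 01111001100010
Gen 7 (rule 210): 10111110110101
Gen 8 (rule 124): 11100011111111
Gen 9 (rule 225): 01101001111111
Gen 10 (rule 137): 01000001111110
Gen 11 (rule 210): 10100010111111

Answer: 10100010111111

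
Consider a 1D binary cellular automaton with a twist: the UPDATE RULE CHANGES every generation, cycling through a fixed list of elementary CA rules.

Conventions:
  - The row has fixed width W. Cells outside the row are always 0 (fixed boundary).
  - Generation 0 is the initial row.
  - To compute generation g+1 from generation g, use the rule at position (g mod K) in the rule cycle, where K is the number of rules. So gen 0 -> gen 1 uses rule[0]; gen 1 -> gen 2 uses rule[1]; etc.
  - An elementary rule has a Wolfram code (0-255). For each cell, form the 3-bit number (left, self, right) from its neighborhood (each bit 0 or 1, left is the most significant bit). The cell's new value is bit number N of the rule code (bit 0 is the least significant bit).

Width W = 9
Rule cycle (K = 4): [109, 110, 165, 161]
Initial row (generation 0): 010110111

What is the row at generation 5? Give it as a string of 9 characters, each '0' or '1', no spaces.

Answer: 110111111

Derivation:
Gen 0: 010110111
Gen 1 (rule 109): 011111101
Gen 2 (rule 110): 110000111
Gen 3 (rule 165): 000110010
Gen 4 (rule 161): 110000000
Gen 5 (rule 109): 110111111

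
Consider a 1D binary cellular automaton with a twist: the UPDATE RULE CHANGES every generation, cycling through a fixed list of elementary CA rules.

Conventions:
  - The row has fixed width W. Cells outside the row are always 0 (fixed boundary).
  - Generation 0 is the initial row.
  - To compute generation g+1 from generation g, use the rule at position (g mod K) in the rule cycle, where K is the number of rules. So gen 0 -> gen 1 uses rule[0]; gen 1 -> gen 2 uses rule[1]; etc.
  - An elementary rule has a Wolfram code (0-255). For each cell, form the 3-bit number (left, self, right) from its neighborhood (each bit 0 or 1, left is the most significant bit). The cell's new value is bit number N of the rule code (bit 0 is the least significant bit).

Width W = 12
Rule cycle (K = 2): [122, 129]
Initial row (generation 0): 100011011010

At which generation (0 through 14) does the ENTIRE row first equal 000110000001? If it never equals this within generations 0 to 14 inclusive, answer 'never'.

Answer: 9

Derivation:
Gen 0: 100011011010
Gen 1 (rule 122): 010111111101
Gen 2 (rule 129): 000011111000
Gen 3 (rule 122): 000110001100
Gen 4 (rule 129): 110000100001
Gen 5 (rule 122): 111001010010
Gen 6 (rule 129): 010000000000
Gen 7 (rule 122): 101000000000
Gen 8 (rule 129): 000011111111
Gen 9 (rule 122): 000110000001
Gen 10 (rule 129): 110000111100
Gen 11 (rule 122): 111001100110
Gen 12 (rule 129): 010000000000
Gen 13 (rule 122): 101000000000
Gen 14 (rule 129): 000011111111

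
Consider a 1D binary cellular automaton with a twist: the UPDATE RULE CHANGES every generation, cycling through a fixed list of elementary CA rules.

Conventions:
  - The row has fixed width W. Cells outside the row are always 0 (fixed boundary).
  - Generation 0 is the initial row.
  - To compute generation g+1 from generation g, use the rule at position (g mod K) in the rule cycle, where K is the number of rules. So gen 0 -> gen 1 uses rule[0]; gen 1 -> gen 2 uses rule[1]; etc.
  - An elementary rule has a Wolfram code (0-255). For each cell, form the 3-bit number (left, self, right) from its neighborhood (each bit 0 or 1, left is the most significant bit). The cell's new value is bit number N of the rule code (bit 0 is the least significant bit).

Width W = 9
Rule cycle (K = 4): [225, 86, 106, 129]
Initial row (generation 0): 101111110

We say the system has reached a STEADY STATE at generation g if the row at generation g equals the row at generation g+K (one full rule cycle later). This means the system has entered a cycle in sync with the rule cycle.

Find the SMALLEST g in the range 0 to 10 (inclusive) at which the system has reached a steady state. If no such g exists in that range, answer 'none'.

Answer: none

Derivation:
Gen 0: 101111110
Gen 1 (rule 225): 010111110
Gen 2 (rule 86): 110000011
Gen 3 (rule 106): 110000111
Gen 4 (rule 129): 000110010
Gen 5 (rule 225): 110010000
Gen 6 (rule 86): 011111000
Gen 7 (rule 106): 110001000
Gen 8 (rule 129): 000100011
Gen 9 (rule 225): 110001001
Gen 10 (rule 86): 011011111
Gen 11 (rule 106): 111110001
Gen 12 (rule 129): 011100100
Gen 13 (rule 225): 001100001
Gen 14 (rule 86): 010110011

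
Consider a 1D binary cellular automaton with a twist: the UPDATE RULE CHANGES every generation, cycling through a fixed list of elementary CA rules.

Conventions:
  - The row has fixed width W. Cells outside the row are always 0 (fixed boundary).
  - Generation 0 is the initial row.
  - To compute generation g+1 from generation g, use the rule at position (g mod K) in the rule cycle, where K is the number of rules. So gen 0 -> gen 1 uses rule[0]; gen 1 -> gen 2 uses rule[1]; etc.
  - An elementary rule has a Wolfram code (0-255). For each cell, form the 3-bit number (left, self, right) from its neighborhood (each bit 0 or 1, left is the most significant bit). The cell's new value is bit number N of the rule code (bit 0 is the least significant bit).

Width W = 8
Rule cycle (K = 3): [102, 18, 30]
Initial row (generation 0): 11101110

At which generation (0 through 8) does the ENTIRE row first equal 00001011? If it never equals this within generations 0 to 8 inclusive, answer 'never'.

Answer: 4

Derivation:
Gen 0: 11101110
Gen 1 (rule 102): 00110010
Gen 2 (rule 18): 01001101
Gen 3 (rule 30): 11111001
Gen 4 (rule 102): 00001011
Gen 5 (rule 18): 00010000
Gen 6 (rule 30): 00111000
Gen 7 (rule 102): 01001000
Gen 8 (rule 18): 10110100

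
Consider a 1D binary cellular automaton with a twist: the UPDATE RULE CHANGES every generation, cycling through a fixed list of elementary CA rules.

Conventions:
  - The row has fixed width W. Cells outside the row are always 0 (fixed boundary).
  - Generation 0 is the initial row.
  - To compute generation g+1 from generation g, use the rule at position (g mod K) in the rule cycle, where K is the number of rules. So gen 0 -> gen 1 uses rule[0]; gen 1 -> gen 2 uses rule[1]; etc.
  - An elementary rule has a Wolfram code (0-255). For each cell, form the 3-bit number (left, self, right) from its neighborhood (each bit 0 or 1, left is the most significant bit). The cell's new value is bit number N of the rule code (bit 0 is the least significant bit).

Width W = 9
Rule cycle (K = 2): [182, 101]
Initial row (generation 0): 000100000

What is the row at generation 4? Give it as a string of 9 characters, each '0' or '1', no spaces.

Gen 0: 000100000
Gen 1 (rule 182): 001110000
Gen 2 (rule 101): 100010111
Gen 3 (rule 182): 110111010
Gen 4 (rule 101): 011001110

Answer: 011001110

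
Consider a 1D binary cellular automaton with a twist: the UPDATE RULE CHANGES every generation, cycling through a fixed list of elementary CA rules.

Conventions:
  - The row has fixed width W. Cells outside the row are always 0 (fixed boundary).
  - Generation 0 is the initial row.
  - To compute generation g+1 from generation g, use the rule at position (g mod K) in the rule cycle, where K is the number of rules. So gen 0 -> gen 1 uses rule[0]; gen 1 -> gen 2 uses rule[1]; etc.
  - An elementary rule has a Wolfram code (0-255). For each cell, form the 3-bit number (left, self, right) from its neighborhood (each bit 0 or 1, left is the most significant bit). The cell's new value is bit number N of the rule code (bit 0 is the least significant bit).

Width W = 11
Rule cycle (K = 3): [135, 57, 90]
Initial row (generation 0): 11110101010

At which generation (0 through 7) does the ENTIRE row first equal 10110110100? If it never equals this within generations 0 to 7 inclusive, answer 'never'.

Answer: never

Derivation:
Gen 0: 11110101010
Gen 1 (rule 135): 01100101010
Gen 2 (rule 57): 01010010101
Gen 3 (rule 90): 10001100000
Gen 4 (rule 135): 10110001111
Gen 5 (rule 57): 01101101000
Gen 6 (rule 90): 11101100100
Gen 7 (rule 135): 01000001101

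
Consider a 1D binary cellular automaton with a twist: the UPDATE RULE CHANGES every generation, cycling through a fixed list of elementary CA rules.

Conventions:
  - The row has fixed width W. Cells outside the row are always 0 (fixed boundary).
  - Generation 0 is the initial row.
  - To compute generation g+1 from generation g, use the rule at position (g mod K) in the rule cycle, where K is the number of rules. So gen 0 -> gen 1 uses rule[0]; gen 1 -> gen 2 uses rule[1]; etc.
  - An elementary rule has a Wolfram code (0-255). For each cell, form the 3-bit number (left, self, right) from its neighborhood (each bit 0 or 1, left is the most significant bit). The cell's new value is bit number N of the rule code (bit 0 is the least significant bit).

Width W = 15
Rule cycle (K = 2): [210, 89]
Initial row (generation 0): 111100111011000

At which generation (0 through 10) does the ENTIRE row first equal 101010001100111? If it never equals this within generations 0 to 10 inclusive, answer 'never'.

Gen 0: 111100111011000
Gen 1 (rule 210): 011111011001100
Gen 2 (rule 89): 010001011101111
Gen 3 (rule 210): 101010001100111
Gen 4 (rule 89): 000001101110101
Gen 5 (rule 210): 000010100110000
Gen 6 (rule 89): 111000010111111
Gen 7 (rule 210): 011100100011111
Gen 8 (rule 89): 010110011010001
Gen 9 (rule 210): 100011101001010
Gen 10 (rule 89): 011010100100001

Answer: 3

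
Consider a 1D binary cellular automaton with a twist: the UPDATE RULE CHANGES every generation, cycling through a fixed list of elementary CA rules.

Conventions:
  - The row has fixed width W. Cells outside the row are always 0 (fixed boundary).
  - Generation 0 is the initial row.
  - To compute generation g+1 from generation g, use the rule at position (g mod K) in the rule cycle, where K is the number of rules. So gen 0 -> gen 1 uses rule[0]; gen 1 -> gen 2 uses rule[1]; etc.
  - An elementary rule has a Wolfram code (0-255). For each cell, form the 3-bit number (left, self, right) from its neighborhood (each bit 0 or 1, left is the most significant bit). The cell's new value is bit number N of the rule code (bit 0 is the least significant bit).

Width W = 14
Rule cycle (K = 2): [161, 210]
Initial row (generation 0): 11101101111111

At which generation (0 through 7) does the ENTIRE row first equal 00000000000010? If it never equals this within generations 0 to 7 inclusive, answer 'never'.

Answer: never

Derivation:
Gen 0: 11101101111111
Gen 1 (rule 161): 01010010111110
Gen 2 (rule 210): 10001100011111
Gen 3 (rule 161): 00100001001110
Gen 4 (rule 210): 01010010110111
Gen 5 (rule 161): 00100001001010
Gen 6 (rule 210): 01010010110001
Gen 7 (rule 161): 00100001000100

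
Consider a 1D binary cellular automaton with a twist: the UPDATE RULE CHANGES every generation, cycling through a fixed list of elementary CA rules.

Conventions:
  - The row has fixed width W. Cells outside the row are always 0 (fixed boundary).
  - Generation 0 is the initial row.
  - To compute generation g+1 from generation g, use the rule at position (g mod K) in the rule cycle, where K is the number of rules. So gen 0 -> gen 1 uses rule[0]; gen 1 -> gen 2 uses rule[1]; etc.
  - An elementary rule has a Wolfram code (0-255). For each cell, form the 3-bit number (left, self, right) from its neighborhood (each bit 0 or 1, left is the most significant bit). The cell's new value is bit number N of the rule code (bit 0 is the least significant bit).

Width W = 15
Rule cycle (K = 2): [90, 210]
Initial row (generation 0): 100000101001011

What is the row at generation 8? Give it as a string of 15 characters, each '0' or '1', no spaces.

Gen 0: 100000101001011
Gen 1 (rule 90): 010001000110011
Gen 2 (rule 210): 101010101011101
Gen 3 (rule 90): 000000000010100
Gen 4 (rule 210): 000000000100010
Gen 5 (rule 90): 000000001010101
Gen 6 (rule 210): 000000010000000
Gen 7 (rule 90): 000000101000000
Gen 8 (rule 210): 000001000100000

Answer: 000001000100000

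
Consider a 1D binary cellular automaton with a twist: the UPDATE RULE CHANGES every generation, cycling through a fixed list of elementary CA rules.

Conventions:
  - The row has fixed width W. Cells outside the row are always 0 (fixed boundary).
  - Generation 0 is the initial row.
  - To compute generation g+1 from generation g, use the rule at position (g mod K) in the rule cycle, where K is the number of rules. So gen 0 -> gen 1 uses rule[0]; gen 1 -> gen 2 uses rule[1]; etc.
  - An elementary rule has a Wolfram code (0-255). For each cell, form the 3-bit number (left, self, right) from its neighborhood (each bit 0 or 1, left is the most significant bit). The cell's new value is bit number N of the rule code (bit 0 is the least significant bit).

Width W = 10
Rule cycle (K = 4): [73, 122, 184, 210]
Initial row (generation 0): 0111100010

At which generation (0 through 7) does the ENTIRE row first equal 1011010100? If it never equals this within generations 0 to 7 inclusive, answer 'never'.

Gen 0: 0111100010
Gen 1 (rule 73): 0100101000
Gen 2 (rule 122): 1011010100
Gen 3 (rule 184): 0110101010
Gen 4 (rule 210): 1010000001
Gen 5 (rule 73): 0000111100
Gen 6 (rule 122): 0001100110
Gen 7 (rule 184): 0001010101

Answer: 2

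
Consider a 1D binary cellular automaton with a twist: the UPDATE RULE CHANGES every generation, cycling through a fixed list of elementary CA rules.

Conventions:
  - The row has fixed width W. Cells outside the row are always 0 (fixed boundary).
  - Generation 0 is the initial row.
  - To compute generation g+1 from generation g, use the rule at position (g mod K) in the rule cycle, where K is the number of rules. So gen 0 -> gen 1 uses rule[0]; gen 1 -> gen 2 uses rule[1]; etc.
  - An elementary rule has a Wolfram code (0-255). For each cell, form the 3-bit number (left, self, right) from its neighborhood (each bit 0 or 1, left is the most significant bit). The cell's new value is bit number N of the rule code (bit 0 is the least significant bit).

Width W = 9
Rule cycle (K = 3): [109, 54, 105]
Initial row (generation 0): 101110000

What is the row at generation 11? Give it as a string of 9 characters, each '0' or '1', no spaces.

Answer: 000010000

Derivation:
Gen 0: 101110000
Gen 1 (rule 109): 111010111
Gen 2 (rule 54): 000111000
Gen 3 (rule 105): 110101011
Gen 4 (rule 109): 111111111
Gen 5 (rule 54): 000000000
Gen 6 (rule 105): 111111111
Gen 7 (rule 109): 100000001
Gen 8 (rule 54): 110000011
Gen 9 (rule 105): 110111011
Gen 10 (rule 109): 111101111
Gen 11 (rule 54): 000010000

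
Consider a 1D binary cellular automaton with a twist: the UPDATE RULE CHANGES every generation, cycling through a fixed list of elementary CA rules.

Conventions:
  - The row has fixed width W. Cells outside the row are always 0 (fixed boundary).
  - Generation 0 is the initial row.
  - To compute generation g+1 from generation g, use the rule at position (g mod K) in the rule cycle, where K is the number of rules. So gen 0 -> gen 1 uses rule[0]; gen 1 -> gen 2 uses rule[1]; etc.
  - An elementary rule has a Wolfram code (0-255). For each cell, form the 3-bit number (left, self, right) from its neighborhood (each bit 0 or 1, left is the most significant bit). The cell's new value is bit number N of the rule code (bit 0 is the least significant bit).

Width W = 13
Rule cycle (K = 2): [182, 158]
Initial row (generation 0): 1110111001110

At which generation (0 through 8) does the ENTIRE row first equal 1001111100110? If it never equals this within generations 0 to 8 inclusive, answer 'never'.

Gen 0: 1110111001110
Gen 1 (rule 182): 0101010110101
Gen 2 (rule 158): 1101010100101
Gen 3 (rule 182): 0011111111111
Gen 4 (rule 158): 0111111111110
Gen 5 (rule 182): 1011111111101
Gen 6 (rule 158): 1011111111001
Gen 7 (rule 182): 1101111110111
Gen 8 (rule 158): 1001111100110

Answer: 8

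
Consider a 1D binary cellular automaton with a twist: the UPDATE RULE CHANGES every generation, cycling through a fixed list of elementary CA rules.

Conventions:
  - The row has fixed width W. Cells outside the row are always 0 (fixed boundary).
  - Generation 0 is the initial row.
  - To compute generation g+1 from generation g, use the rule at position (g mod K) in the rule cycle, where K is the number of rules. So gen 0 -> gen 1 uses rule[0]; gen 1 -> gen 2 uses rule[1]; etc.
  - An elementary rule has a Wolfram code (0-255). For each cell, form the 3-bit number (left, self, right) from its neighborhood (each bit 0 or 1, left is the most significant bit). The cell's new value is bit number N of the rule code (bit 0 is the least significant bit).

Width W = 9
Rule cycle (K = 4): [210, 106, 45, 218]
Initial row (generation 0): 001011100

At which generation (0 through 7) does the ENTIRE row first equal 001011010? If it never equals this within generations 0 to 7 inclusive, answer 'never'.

Answer: never

Derivation:
Gen 0: 001011100
Gen 1 (rule 210): 010001110
Gen 2 (rule 106): 100011010
Gen 3 (rule 45): 101010110
Gen 4 (rule 218): 000000111
Gen 5 (rule 210): 000001011
Gen 6 (rule 106): 000010111
Gen 7 (rule 45): 111011100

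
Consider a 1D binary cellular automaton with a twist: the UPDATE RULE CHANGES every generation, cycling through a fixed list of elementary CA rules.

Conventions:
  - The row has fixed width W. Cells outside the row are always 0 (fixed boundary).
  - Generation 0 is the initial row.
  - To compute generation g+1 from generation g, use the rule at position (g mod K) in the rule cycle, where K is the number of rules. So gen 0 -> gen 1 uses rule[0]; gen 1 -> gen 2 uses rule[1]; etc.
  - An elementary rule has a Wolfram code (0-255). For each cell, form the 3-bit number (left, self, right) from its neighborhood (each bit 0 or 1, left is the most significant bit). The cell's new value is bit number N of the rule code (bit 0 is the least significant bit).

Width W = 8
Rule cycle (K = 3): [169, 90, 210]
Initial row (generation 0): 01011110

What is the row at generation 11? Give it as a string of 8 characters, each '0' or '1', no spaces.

Answer: 01100110

Derivation:
Gen 0: 01011110
Gen 1 (rule 169): 00111100
Gen 2 (rule 90): 01100110
Gen 3 (rule 210): 10111011
Gen 4 (rule 169): 01110110
Gen 5 (rule 90): 11010111
Gen 6 (rule 210): 01000011
Gen 7 (rule 169): 00011010
Gen 8 (rule 90): 00111001
Gen 9 (rule 210): 01011110
Gen 10 (rule 169): 00111100
Gen 11 (rule 90): 01100110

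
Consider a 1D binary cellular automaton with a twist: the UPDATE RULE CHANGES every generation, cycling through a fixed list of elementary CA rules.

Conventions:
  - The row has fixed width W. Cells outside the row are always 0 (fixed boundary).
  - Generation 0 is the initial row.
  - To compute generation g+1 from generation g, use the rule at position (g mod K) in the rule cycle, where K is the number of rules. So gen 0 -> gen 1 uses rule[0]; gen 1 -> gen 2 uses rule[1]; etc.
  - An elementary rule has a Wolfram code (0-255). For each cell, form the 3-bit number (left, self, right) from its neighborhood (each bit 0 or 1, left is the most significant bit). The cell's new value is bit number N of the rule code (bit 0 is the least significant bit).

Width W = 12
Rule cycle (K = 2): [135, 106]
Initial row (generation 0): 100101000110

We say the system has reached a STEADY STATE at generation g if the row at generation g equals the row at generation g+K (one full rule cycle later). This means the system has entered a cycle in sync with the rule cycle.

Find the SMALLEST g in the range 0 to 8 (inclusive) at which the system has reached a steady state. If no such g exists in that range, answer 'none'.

Answer: none

Derivation:
Gen 0: 100101000110
Gen 1 (rule 135): 101101011000
Gen 2 (rule 106): 011110111000
Gen 3 (rule 135): 101100010011
Gen 4 (rule 106): 011100100111
Gen 5 (rule 135): 101001101010
Gen 6 (rule 106): 010011110100
Gen 7 (rule 135): 110101100101
Gen 8 (rule 106): 111011101010
Gen 9 (rule 135): 010001001010
Gen 10 (rule 106): 100010010100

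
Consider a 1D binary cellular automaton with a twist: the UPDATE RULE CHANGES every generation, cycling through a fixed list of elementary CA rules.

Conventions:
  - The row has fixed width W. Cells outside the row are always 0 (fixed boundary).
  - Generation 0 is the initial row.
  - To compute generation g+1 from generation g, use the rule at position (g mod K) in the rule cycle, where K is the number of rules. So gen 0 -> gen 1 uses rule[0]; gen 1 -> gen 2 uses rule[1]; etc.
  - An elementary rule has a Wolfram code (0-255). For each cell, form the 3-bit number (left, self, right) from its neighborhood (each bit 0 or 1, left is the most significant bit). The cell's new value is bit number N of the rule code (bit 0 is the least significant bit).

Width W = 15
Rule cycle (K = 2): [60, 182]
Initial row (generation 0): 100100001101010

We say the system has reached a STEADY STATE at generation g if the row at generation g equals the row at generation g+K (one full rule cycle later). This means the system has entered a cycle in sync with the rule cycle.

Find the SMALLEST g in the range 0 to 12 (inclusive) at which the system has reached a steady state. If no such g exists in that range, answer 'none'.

Answer: none

Derivation:
Gen 0: 100100001101010
Gen 1 (rule 60): 110110001011111
Gen 2 (rule 182): 001001011101110
Gen 3 (rule 60): 001101110011001
Gen 4 (rule 182): 010010101100111
Gen 5 (rule 60): 011011111010100
Gen 6 (rule 182): 100101110111110
Gen 7 (rule 60): 110111001100001
Gen 8 (rule 182): 001010110010011
Gen 9 (rule 60): 001111101011010
Gen 10 (rule 182): 010111011100111
Gen 11 (rule 60): 011100110010100
Gen 12 (rule 182): 101011001111110
Gen 13 (rule 60): 111110101000001
Gen 14 (rule 182): 011101111100011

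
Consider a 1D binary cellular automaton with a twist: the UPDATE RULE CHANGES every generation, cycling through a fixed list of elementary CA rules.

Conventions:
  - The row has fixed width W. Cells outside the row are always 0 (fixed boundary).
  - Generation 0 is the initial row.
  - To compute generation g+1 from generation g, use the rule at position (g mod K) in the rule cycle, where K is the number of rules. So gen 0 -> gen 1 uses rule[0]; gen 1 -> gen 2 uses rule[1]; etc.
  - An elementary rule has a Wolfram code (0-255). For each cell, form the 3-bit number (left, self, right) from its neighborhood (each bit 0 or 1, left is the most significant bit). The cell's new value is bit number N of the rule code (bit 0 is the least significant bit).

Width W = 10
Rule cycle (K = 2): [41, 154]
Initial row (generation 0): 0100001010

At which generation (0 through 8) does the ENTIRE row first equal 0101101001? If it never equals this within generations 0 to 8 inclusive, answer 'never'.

Answer: never

Derivation:
Gen 0: 0100001010
Gen 1 (rule 41): 0001100100
Gen 2 (rule 154): 0011011010
Gen 3 (rule 41): 1010110100
Gen 4 (rule 154): 0000100010
Gen 5 (rule 41): 1110001000
Gen 6 (rule 154): 1101010100
Gen 7 (rule 41): 1010101001
Gen 8 (rule 154): 0000000110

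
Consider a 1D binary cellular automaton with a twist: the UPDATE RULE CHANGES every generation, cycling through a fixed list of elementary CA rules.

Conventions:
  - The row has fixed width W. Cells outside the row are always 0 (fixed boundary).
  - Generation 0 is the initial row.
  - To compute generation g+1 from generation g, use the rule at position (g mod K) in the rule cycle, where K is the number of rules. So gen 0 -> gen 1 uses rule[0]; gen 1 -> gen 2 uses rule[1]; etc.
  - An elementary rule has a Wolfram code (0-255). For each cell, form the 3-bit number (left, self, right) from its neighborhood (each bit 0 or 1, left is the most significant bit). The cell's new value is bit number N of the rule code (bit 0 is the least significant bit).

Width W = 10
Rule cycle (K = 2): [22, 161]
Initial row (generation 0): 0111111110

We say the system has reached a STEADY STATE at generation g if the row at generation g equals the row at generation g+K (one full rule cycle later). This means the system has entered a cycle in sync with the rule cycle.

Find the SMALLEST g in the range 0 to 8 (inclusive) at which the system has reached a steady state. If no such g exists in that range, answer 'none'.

Answer: 8

Derivation:
Gen 0: 0111111110
Gen 1 (rule 22): 1000000001
Gen 2 (rule 161): 0011111100
Gen 3 (rule 22): 0100000010
Gen 4 (rule 161): 0001111000
Gen 5 (rule 22): 0010000100
Gen 6 (rule 161): 1000110001
Gen 7 (rule 22): 1101001011
Gen 8 (rule 161): 0010000100
Gen 9 (rule 22): 0111001110
Gen 10 (rule 161): 0010000100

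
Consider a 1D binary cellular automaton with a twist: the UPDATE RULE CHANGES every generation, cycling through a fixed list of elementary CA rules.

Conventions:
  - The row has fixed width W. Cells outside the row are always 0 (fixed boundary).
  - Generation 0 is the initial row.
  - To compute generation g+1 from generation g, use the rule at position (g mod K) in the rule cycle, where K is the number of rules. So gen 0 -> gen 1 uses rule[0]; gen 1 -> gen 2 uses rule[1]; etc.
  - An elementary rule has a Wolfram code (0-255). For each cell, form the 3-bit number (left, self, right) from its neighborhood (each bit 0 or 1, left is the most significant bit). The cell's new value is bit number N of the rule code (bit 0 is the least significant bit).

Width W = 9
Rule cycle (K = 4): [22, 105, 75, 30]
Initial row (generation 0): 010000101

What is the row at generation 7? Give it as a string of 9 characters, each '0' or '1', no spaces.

Gen 0: 010000101
Gen 1 (rule 22): 111001101
Gen 2 (rule 105): 101001110
Gen 3 (rule 75): 000011010
Gen 4 (rule 30): 000110011
Gen 5 (rule 22): 001001100
Gen 6 (rule 105): 100001101
Gen 7 (rule 75): 001111100

Answer: 001111100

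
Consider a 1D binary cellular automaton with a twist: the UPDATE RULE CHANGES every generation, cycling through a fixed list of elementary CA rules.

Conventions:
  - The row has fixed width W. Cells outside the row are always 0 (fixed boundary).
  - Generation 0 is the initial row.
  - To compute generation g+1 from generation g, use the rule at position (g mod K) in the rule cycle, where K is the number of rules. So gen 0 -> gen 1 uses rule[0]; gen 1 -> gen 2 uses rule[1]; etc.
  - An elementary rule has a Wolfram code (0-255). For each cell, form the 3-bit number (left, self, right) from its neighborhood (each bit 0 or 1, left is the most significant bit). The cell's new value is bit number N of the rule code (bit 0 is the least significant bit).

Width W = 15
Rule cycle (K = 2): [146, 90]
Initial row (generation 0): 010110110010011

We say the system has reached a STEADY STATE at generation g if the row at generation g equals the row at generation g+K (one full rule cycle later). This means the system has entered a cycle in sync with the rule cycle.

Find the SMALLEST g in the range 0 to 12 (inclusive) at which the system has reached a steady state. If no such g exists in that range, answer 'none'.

Gen 0: 010110110010011
Gen 1 (rule 146): 100000001101100
Gen 2 (rule 90): 010000011101110
Gen 3 (rule 146): 101000101000101
Gen 4 (rule 90): 000101000101000
Gen 5 (rule 146): 001000101000100
Gen 6 (rule 90): 010101000101010
Gen 7 (rule 146): 100000101000001
Gen 8 (rule 90): 010001000100010
Gen 9 (rule 146): 101010101010101
Gen 10 (rule 90): 000000000000000
Gen 11 (rule 146): 000000000000000
Gen 12 (rule 90): 000000000000000
Gen 13 (rule 146): 000000000000000
Gen 14 (rule 90): 000000000000000

Answer: 10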